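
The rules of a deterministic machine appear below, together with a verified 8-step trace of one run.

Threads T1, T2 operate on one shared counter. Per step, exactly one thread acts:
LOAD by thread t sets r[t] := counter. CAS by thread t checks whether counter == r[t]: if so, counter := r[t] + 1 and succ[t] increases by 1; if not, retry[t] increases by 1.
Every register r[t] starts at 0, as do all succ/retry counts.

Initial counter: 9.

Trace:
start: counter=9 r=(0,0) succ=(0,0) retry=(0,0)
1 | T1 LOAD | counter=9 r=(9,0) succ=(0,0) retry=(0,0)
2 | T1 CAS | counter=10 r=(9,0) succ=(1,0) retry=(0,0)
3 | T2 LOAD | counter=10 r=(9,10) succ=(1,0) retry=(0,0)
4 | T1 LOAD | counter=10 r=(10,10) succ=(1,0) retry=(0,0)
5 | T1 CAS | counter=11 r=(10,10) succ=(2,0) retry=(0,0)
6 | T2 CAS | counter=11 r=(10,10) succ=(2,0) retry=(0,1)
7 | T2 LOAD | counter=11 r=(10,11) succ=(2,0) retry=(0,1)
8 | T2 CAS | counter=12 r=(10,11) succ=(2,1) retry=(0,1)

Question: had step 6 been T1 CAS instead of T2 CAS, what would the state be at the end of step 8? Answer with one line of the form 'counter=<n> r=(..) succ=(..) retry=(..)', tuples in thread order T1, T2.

(re-executing from step 6 with the substitution; state before step 6: counter=11 r=(10,10) succ=(2,0) retry=(0,0))
6 | T1 CAS | counter=11 r=(10,10) succ=(2,0) retry=(1,0)
7 | T2 LOAD | counter=11 r=(10,11) succ=(2,0) retry=(1,0)
8 | T2 CAS | counter=12 r=(10,11) succ=(2,1) retry=(1,0)

counter=12 r=(10,11) succ=(2,1) retry=(1,0)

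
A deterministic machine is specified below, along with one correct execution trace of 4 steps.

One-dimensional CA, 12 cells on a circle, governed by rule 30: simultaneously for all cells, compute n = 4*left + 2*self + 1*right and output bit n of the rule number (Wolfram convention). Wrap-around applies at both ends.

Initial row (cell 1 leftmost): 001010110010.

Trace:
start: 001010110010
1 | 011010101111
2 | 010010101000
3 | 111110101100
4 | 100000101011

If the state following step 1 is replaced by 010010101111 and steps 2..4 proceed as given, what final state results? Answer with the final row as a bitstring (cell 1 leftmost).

state after step 1 := 010010101111
2 | 011110101000
3 | 110000101100
4 | 101001101011

101001101011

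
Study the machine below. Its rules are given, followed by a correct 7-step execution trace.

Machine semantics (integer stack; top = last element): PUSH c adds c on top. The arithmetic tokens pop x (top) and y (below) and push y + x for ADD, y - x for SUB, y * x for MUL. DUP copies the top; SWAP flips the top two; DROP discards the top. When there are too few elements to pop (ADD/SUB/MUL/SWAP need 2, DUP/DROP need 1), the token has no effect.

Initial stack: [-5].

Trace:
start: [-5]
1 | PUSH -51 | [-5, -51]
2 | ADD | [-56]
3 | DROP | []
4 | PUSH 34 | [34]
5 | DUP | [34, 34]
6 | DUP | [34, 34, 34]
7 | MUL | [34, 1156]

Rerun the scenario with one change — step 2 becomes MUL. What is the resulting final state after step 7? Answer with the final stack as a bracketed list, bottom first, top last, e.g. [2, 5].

[34, 1156]

(re-executing from step 2 with the substitution; state before step 2: [-5, -51])
2 | MUL | [255]
3 | DROP | []
4 | PUSH 34 | [34]
5 | DUP | [34, 34]
6 | DUP | [34, 34, 34]
7 | MUL | [34, 1156]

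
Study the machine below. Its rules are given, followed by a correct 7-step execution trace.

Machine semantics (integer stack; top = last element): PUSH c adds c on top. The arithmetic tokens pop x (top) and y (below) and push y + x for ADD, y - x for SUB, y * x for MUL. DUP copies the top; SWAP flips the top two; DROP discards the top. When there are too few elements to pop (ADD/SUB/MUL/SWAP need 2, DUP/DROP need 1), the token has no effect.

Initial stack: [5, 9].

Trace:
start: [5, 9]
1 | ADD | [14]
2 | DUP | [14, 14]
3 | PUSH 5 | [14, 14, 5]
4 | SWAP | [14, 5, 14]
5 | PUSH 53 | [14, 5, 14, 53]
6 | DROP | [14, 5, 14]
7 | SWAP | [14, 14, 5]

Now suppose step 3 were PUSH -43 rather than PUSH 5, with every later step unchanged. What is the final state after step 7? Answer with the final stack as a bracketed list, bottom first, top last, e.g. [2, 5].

[14, 14, -43]

(re-executing from step 3 with the substitution; state before step 3: [14, 14])
3 | PUSH -43 | [14, 14, -43]
4 | SWAP | [14, -43, 14]
5 | PUSH 53 | [14, -43, 14, 53]
6 | DROP | [14, -43, 14]
7 | SWAP | [14, 14, -43]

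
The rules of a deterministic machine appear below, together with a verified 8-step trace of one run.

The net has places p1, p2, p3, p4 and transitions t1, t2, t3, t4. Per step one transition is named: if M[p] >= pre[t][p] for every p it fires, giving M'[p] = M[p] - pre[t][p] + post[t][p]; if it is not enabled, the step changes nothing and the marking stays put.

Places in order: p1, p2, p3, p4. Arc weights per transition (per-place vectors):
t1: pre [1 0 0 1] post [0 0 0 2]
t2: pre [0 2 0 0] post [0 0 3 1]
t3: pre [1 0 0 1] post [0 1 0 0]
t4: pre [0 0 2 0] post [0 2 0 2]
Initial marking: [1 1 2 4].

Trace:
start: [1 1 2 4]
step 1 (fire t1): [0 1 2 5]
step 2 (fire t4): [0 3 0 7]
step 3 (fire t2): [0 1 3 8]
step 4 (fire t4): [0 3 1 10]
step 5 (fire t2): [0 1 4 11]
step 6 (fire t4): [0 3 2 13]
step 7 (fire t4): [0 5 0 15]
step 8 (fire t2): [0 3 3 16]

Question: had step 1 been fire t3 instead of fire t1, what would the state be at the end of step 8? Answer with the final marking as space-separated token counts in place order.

0 4 3 14

(re-executing from step 1 with the substitution; state before step 1: [1 1 2 4])
step 1 (fire t3): [0 2 2 3]
step 2 (fire t4): [0 4 0 5]
step 3 (fire t2): [0 2 3 6]
step 4 (fire t4): [0 4 1 8]
step 5 (fire t2): [0 2 4 9]
step 6 (fire t4): [0 4 2 11]
step 7 (fire t4): [0 6 0 13]
step 8 (fire t2): [0 4 3 14]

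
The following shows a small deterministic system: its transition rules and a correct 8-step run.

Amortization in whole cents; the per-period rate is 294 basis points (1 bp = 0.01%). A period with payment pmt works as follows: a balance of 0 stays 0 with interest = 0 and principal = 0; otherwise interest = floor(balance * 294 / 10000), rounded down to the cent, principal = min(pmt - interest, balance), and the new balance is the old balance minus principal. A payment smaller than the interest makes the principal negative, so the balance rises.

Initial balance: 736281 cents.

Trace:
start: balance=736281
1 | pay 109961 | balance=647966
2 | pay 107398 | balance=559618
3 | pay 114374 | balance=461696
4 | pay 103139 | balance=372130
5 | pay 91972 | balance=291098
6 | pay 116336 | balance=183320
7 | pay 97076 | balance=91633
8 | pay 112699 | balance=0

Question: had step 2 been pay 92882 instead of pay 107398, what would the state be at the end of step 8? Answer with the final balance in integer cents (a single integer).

(re-executing from step 2 with the substitution; state before step 2: balance=647966)
2 | pay 92882 | balance=574134
3 | pay 114374 | balance=476639
4 | pay 103139 | balance=387513
5 | pay 91972 | balance=306933
6 | pay 116336 | balance=199620
7 | pay 97076 | balance=108412
8 | pay 112699 | balance=0

0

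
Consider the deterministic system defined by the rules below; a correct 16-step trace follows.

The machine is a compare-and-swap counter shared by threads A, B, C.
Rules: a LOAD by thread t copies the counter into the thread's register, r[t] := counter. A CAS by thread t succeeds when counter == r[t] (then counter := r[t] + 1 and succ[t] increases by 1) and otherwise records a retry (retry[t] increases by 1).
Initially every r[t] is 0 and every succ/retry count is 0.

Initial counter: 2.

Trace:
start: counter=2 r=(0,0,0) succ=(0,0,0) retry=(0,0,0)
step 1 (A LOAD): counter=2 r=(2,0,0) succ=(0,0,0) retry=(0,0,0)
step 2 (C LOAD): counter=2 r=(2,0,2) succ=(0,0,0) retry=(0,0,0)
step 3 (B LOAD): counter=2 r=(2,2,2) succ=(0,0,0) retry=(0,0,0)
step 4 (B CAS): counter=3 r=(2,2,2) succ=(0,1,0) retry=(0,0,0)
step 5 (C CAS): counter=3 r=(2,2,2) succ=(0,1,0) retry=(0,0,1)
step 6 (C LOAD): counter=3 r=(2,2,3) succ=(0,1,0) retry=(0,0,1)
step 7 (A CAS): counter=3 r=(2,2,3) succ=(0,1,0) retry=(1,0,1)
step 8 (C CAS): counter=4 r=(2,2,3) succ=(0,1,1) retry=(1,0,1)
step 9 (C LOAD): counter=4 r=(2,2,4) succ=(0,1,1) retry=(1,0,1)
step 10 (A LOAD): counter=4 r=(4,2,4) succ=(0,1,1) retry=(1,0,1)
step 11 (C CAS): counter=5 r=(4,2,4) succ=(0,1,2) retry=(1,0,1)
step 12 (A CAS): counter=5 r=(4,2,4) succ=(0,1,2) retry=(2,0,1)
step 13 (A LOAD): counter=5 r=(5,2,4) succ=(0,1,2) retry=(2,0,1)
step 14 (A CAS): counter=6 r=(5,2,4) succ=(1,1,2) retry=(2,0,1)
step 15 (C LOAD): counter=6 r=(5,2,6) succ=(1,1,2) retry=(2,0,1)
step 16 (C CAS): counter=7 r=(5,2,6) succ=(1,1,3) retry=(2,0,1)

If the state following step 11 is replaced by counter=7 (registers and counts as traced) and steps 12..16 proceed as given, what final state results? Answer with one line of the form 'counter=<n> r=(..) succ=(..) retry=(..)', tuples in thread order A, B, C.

counter=9 r=(7,2,8) succ=(1,1,3) retry=(2,0,1)

state after step 11 := counter=7 r=(4,2,4) succ=(0,1,2) retry=(1,0,1)
step 12 (A CAS): counter=7 r=(4,2,4) succ=(0,1,2) retry=(2,0,1)
step 13 (A LOAD): counter=7 r=(7,2,4) succ=(0,1,2) retry=(2,0,1)
step 14 (A CAS): counter=8 r=(7,2,4) succ=(1,1,2) retry=(2,0,1)
step 15 (C LOAD): counter=8 r=(7,2,8) succ=(1,1,2) retry=(2,0,1)
step 16 (C CAS): counter=9 r=(7,2,8) succ=(1,1,3) retry=(2,0,1)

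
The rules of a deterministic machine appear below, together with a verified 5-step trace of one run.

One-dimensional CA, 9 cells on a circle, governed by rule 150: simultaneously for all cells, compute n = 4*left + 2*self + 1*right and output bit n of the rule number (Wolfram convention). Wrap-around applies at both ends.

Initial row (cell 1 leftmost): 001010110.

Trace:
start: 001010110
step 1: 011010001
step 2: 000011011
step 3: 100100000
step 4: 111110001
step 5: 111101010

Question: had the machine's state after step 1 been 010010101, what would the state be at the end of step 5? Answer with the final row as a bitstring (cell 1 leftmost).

state after step 1 := 010010101
step 2: 011110101
step 3: 001100101
step 4: 110011101
step 5: 101101000

101101000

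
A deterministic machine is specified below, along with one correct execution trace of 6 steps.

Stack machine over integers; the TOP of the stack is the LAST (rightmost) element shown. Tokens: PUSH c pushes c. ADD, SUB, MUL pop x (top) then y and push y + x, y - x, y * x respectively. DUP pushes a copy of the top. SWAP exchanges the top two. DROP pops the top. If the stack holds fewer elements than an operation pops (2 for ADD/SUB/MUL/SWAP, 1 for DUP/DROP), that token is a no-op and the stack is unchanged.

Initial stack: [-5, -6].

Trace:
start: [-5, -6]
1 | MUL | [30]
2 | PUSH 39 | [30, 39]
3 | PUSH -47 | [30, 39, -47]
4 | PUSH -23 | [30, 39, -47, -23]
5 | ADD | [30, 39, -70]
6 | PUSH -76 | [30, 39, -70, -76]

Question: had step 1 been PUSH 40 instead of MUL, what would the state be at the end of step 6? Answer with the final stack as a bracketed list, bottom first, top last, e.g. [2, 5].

(re-executing from step 1 with the substitution; state before step 1: [-5, -6])
1 | PUSH 40 | [-5, -6, 40]
2 | PUSH 39 | [-5, -6, 40, 39]
3 | PUSH -47 | [-5, -6, 40, 39, -47]
4 | PUSH -23 | [-5, -6, 40, 39, -47, -23]
5 | ADD | [-5, -6, 40, 39, -70]
6 | PUSH -76 | [-5, -6, 40, 39, -70, -76]

[-5, -6, 40, 39, -70, -76]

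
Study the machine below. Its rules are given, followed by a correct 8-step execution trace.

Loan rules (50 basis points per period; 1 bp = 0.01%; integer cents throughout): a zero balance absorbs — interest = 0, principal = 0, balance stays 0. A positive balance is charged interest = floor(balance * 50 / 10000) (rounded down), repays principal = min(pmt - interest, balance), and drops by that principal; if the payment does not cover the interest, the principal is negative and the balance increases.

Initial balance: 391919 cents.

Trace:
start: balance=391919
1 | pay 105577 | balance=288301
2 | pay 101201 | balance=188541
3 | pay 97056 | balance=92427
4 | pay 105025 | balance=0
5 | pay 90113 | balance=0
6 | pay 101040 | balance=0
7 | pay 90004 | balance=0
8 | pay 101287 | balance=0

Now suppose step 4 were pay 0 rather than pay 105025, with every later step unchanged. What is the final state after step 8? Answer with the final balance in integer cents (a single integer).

0

(re-executing from step 4 with the substitution; state before step 4: balance=92427)
4 | pay 0 | balance=92889
5 | pay 90113 | balance=3240
6 | pay 101040 | balance=0
7 | pay 90004 | balance=0
8 | pay 101287 | balance=0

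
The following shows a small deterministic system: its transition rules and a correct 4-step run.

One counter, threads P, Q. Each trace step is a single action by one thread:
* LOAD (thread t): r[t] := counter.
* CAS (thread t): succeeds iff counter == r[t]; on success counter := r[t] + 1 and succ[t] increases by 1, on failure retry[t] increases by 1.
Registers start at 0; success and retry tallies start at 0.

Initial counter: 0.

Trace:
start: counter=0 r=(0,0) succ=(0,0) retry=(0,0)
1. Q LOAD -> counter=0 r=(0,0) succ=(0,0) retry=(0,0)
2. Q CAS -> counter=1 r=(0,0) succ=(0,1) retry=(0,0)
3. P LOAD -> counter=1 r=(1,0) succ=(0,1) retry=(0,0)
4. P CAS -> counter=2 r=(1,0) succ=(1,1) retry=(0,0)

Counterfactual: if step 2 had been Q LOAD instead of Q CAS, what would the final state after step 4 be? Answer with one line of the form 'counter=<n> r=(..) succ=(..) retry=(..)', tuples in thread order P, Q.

counter=1 r=(0,0) succ=(1,0) retry=(0,0)

(re-executing from step 2 with the substitution; state before step 2: counter=0 r=(0,0) succ=(0,0) retry=(0,0))
2. Q LOAD -> counter=0 r=(0,0) succ=(0,0) retry=(0,0)
3. P LOAD -> counter=0 r=(0,0) succ=(0,0) retry=(0,0)
4. P CAS -> counter=1 r=(0,0) succ=(1,0) retry=(0,0)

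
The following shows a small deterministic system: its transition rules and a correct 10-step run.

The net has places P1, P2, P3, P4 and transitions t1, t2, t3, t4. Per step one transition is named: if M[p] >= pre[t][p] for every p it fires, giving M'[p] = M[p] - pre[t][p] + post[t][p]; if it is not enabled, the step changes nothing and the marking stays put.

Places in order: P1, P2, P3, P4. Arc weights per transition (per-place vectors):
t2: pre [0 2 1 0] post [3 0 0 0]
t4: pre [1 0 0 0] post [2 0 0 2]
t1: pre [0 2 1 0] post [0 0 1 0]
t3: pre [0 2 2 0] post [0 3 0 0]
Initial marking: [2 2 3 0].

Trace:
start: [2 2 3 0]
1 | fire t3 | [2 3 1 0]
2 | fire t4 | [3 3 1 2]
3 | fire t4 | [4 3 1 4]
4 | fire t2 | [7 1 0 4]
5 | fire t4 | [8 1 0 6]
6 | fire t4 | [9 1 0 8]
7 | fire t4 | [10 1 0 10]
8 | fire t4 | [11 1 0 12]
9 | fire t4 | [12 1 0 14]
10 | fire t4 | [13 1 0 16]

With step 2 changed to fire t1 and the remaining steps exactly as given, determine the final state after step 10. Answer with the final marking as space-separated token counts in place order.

9 1 1 14

(re-executing from step 2 with the substitution; state before step 2: [2 3 1 0])
2 | fire t1 | [2 1 1 0]
3 | fire t4 | [3 1 1 2]
4 | fire t2 | [3 1 1 2]
5 | fire t4 | [4 1 1 4]
6 | fire t4 | [5 1 1 6]
7 | fire t4 | [6 1 1 8]
8 | fire t4 | [7 1 1 10]
9 | fire t4 | [8 1 1 12]
10 | fire t4 | [9 1 1 14]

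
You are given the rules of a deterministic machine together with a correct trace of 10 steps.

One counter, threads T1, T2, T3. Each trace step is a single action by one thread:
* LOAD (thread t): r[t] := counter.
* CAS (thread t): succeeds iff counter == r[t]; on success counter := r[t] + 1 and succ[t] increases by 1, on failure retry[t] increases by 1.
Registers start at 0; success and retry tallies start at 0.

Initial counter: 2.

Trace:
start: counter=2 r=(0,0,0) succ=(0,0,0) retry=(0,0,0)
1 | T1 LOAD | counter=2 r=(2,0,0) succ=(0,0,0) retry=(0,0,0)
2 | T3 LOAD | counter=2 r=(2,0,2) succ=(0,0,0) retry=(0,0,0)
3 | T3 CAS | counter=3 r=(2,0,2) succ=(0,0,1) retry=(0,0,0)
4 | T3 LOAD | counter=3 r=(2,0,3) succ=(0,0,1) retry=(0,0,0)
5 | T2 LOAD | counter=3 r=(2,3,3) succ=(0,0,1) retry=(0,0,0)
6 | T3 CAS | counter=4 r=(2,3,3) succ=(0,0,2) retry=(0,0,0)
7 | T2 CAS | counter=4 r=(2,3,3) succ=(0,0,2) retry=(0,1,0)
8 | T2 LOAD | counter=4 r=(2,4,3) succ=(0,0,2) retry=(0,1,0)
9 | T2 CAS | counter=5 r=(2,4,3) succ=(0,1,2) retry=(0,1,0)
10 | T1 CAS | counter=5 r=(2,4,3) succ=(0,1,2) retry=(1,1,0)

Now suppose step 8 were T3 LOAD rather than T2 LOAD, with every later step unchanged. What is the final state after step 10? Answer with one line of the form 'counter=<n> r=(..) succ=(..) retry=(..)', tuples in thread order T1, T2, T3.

(re-executing from step 8 with the substitution; state before step 8: counter=4 r=(2,3,3) succ=(0,0,2) retry=(0,1,0))
8 | T3 LOAD | counter=4 r=(2,3,4) succ=(0,0,2) retry=(0,1,0)
9 | T2 CAS | counter=4 r=(2,3,4) succ=(0,0,2) retry=(0,2,0)
10 | T1 CAS | counter=4 r=(2,3,4) succ=(0,0,2) retry=(1,2,0)

counter=4 r=(2,3,4) succ=(0,0,2) retry=(1,2,0)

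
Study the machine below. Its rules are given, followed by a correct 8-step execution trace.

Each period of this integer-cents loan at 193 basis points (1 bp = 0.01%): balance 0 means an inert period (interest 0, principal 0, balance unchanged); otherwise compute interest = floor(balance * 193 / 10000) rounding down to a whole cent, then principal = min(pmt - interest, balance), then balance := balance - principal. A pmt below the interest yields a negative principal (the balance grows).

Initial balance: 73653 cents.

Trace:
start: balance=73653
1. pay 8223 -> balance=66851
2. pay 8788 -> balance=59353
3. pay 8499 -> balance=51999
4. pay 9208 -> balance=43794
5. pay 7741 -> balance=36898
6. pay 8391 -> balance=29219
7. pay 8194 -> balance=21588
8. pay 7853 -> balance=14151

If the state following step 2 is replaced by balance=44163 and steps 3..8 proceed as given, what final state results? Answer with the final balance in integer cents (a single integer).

0

state after step 2 := balance=44163
3. pay 8499 -> balance=36516
4. pay 9208 -> balance=28012
5. pay 7741 -> balance=20811
6. pay 8391 -> balance=12821
7. pay 8194 -> balance=4874
8. pay 7853 -> balance=0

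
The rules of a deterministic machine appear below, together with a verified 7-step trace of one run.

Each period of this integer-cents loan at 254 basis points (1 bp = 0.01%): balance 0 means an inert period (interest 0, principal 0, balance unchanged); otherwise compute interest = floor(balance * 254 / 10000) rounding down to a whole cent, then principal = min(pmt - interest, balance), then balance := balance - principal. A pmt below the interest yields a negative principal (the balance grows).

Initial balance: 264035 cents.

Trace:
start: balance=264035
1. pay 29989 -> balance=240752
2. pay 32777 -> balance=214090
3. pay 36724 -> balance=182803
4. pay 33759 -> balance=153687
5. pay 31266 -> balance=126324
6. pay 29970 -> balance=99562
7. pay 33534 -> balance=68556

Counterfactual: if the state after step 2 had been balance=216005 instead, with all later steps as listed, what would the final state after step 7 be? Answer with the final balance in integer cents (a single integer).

70728

state after step 2 := balance=216005
3. pay 36724 -> balance=184767
4. pay 33759 -> balance=155701
5. pay 31266 -> balance=128389
6. pay 29970 -> balance=101680
7. pay 33534 -> balance=70728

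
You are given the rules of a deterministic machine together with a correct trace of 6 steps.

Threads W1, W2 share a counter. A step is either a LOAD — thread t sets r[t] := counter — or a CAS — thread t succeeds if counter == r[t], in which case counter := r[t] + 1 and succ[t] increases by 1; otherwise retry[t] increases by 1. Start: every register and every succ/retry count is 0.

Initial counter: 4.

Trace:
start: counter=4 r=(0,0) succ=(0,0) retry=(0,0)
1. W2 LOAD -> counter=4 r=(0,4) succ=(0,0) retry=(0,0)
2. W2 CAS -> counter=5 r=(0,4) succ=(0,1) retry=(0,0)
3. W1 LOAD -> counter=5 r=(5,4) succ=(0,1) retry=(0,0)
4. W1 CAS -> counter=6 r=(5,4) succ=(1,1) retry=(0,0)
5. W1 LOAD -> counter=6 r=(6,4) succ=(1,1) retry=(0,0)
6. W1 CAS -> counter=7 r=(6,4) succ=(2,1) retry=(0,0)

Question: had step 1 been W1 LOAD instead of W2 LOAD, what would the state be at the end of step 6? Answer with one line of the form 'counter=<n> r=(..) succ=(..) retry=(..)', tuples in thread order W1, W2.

counter=6 r=(5,0) succ=(2,0) retry=(0,1)

(re-executing from step 1 with the substitution; state before step 1: counter=4 r=(0,0) succ=(0,0) retry=(0,0))
1. W1 LOAD -> counter=4 r=(4,0) succ=(0,0) retry=(0,0)
2. W2 CAS -> counter=4 r=(4,0) succ=(0,0) retry=(0,1)
3. W1 LOAD -> counter=4 r=(4,0) succ=(0,0) retry=(0,1)
4. W1 CAS -> counter=5 r=(4,0) succ=(1,0) retry=(0,1)
5. W1 LOAD -> counter=5 r=(5,0) succ=(1,0) retry=(0,1)
6. W1 CAS -> counter=6 r=(5,0) succ=(2,0) retry=(0,1)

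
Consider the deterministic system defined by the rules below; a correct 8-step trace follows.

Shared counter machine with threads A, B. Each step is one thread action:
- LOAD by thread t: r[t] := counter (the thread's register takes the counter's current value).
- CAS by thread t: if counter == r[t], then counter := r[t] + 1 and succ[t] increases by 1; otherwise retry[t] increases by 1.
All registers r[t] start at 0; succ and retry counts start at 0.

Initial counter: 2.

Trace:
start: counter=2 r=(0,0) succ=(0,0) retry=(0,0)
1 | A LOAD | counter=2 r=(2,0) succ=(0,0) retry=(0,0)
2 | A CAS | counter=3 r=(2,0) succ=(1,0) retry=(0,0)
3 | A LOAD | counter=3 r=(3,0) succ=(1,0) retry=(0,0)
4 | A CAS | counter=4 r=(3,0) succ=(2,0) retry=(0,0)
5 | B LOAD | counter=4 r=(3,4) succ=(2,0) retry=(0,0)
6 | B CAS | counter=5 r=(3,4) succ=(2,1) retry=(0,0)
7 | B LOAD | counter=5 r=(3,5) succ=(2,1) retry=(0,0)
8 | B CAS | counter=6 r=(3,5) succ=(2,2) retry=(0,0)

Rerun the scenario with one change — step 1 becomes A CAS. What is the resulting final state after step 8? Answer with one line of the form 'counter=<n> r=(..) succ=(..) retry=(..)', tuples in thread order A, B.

(re-executing from step 1 with the substitution; state before step 1: counter=2 r=(0,0) succ=(0,0) retry=(0,0))
1 | A CAS | counter=2 r=(0,0) succ=(0,0) retry=(1,0)
2 | A CAS | counter=2 r=(0,0) succ=(0,0) retry=(2,0)
3 | A LOAD | counter=2 r=(2,0) succ=(0,0) retry=(2,0)
4 | A CAS | counter=3 r=(2,0) succ=(1,0) retry=(2,0)
5 | B LOAD | counter=3 r=(2,3) succ=(1,0) retry=(2,0)
6 | B CAS | counter=4 r=(2,3) succ=(1,1) retry=(2,0)
7 | B LOAD | counter=4 r=(2,4) succ=(1,1) retry=(2,0)
8 | B CAS | counter=5 r=(2,4) succ=(1,2) retry=(2,0)

counter=5 r=(2,4) succ=(1,2) retry=(2,0)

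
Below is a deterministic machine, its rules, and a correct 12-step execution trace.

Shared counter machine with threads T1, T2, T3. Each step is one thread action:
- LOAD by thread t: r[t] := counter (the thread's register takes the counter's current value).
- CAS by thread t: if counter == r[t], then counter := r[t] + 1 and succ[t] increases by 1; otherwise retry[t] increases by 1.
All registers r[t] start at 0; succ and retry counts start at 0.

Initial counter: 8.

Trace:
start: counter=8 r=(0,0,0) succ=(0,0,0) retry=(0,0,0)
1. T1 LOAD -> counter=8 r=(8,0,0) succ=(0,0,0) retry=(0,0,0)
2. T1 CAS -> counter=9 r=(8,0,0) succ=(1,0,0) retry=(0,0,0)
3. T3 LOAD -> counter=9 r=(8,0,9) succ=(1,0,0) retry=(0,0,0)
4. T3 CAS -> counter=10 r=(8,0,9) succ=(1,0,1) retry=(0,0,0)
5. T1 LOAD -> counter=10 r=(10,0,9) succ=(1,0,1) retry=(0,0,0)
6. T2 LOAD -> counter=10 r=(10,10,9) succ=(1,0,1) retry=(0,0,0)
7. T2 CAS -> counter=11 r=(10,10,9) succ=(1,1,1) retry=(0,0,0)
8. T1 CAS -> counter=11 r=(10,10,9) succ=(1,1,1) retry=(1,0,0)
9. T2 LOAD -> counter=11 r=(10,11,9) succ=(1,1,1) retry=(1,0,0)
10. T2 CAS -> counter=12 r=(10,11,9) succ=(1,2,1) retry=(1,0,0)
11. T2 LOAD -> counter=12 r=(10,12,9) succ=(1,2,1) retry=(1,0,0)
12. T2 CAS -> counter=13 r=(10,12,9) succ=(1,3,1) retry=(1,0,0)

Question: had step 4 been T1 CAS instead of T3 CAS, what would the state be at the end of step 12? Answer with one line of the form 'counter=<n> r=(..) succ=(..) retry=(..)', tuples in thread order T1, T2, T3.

counter=12 r=(9,11,9) succ=(1,3,0) retry=(2,0,0)

(re-executing from step 4 with the substitution; state before step 4: counter=9 r=(8,0,9) succ=(1,0,0) retry=(0,0,0))
4. T1 CAS -> counter=9 r=(8,0,9) succ=(1,0,0) retry=(1,0,0)
5. T1 LOAD -> counter=9 r=(9,0,9) succ=(1,0,0) retry=(1,0,0)
6. T2 LOAD -> counter=9 r=(9,9,9) succ=(1,0,0) retry=(1,0,0)
7. T2 CAS -> counter=10 r=(9,9,9) succ=(1,1,0) retry=(1,0,0)
8. T1 CAS -> counter=10 r=(9,9,9) succ=(1,1,0) retry=(2,0,0)
9. T2 LOAD -> counter=10 r=(9,10,9) succ=(1,1,0) retry=(2,0,0)
10. T2 CAS -> counter=11 r=(9,10,9) succ=(1,2,0) retry=(2,0,0)
11. T2 LOAD -> counter=11 r=(9,11,9) succ=(1,2,0) retry=(2,0,0)
12. T2 CAS -> counter=12 r=(9,11,9) succ=(1,3,0) retry=(2,0,0)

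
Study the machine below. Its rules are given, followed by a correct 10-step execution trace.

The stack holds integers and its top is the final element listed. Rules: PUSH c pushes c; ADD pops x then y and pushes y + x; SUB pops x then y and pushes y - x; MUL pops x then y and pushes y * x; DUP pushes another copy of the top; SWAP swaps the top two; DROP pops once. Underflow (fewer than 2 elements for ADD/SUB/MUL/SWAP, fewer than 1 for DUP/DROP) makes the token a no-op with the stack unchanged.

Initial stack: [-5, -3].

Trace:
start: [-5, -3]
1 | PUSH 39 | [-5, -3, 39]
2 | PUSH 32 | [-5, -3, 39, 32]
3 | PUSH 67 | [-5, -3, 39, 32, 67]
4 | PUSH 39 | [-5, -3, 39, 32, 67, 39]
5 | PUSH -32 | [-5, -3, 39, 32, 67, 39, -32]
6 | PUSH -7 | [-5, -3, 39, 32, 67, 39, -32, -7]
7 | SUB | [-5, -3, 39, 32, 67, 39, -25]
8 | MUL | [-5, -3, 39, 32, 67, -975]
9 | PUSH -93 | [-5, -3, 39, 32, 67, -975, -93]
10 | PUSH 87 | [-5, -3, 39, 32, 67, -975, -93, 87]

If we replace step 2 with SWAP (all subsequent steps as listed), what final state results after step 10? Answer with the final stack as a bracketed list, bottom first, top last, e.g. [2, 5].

(re-executing from step 2 with the substitution; state before step 2: [-5, -3, 39])
2 | SWAP | [-5, 39, -3]
3 | PUSH 67 | [-5, 39, -3, 67]
4 | PUSH 39 | [-5, 39, -3, 67, 39]
5 | PUSH -32 | [-5, 39, -3, 67, 39, -32]
6 | PUSH -7 | [-5, 39, -3, 67, 39, -32, -7]
7 | SUB | [-5, 39, -3, 67, 39, -25]
8 | MUL | [-5, 39, -3, 67, -975]
9 | PUSH -93 | [-5, 39, -3, 67, -975, -93]
10 | PUSH 87 | [-5, 39, -3, 67, -975, -93, 87]

[-5, 39, -3, 67, -975, -93, 87]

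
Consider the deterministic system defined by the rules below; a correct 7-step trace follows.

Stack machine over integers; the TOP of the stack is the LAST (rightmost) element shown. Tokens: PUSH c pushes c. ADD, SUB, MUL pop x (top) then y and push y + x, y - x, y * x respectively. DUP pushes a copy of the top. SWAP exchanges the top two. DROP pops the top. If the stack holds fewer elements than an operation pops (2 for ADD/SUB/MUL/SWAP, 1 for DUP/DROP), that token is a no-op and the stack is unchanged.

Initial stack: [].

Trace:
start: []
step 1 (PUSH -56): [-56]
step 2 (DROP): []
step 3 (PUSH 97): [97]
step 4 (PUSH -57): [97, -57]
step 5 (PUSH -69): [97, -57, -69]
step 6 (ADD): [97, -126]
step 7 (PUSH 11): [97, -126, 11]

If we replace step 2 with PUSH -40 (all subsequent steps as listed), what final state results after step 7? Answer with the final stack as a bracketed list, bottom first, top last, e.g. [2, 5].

[-56, -40, 97, -126, 11]

(re-executing from step 2 with the substitution; state before step 2: [-56])
step 2 (PUSH -40): [-56, -40]
step 3 (PUSH 97): [-56, -40, 97]
step 4 (PUSH -57): [-56, -40, 97, -57]
step 5 (PUSH -69): [-56, -40, 97, -57, -69]
step 6 (ADD): [-56, -40, 97, -126]
step 7 (PUSH 11): [-56, -40, 97, -126, 11]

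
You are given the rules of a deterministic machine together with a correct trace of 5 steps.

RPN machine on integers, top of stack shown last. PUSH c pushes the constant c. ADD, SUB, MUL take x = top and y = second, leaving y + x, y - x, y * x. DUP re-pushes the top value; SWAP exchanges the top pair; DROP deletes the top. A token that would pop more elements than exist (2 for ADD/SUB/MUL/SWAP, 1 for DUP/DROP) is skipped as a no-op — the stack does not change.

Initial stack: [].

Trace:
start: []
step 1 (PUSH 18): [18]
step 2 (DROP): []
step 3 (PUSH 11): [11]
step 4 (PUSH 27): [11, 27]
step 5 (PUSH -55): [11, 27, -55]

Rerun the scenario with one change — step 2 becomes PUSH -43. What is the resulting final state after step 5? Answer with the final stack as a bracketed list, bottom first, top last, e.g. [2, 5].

(re-executing from step 2 with the substitution; state before step 2: [18])
step 2 (PUSH -43): [18, -43]
step 3 (PUSH 11): [18, -43, 11]
step 4 (PUSH 27): [18, -43, 11, 27]
step 5 (PUSH -55): [18, -43, 11, 27, -55]

[18, -43, 11, 27, -55]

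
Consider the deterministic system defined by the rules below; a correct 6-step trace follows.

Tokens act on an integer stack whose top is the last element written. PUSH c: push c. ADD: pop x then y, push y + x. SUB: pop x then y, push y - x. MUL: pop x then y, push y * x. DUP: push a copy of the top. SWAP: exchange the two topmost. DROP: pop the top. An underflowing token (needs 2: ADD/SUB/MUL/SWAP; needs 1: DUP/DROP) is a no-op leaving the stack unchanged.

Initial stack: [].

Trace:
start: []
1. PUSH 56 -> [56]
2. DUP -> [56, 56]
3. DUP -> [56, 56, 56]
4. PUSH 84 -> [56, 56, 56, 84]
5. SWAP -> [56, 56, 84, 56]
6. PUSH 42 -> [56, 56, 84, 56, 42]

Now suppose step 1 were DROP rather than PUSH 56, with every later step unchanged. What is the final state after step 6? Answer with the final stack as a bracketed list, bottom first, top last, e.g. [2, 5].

[84, 42]

(re-executing from step 1 with the substitution; state before step 1: [])
1. DROP -> []
2. DUP -> []
3. DUP -> []
4. PUSH 84 -> [84]
5. SWAP -> [84]
6. PUSH 42 -> [84, 42]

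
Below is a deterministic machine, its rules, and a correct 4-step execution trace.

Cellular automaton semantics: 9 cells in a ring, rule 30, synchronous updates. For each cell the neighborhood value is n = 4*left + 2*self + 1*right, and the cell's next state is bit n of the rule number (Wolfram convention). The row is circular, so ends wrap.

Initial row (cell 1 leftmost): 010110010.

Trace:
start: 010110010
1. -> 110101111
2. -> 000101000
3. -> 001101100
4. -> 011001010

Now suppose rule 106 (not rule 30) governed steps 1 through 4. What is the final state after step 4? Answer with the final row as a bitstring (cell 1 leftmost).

100001101

(re-executing steps 1..4 under rule 106; state before step 1: 010110010)
1. -> 101110100
2. -> 011011001
3. -> 111111010
4. -> 100001101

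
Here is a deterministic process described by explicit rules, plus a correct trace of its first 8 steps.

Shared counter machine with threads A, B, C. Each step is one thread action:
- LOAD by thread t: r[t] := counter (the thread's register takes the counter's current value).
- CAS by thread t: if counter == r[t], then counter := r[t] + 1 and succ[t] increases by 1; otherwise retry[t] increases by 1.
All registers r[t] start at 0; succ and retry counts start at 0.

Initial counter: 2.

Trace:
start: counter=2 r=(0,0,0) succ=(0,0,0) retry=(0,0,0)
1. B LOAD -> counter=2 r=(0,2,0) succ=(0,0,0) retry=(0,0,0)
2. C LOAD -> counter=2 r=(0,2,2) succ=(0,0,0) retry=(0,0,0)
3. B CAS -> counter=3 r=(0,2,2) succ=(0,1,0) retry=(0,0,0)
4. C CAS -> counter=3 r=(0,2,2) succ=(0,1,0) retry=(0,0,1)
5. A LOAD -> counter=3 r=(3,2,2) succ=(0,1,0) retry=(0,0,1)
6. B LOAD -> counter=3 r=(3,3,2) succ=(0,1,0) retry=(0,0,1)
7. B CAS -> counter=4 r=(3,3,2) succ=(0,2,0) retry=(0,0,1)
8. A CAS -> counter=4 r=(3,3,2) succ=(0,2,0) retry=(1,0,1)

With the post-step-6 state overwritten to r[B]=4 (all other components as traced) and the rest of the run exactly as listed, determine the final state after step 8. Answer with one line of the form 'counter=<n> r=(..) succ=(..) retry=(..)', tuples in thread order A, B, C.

state after step 6 := counter=3 r=(3,4,2) succ=(0,1,0) retry=(0,0,1)
7. B CAS -> counter=3 r=(3,4,2) succ=(0,1,0) retry=(0,1,1)
8. A CAS -> counter=4 r=(3,4,2) succ=(1,1,0) retry=(0,1,1)

counter=4 r=(3,4,2) succ=(1,1,0) retry=(0,1,1)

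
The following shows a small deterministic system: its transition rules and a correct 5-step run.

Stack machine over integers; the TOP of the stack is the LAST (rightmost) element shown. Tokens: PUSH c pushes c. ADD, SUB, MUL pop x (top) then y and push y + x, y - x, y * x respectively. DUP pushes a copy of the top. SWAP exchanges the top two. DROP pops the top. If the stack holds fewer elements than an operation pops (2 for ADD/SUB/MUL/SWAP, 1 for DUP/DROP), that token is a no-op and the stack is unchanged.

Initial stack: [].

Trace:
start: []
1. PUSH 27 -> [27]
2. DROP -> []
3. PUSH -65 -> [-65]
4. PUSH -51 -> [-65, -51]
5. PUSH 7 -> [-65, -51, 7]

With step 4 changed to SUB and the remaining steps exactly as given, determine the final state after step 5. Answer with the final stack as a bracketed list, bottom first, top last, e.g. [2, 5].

[-65, 7]

(re-executing from step 4 with the substitution; state before step 4: [-65])
4. SUB -> [-65]
5. PUSH 7 -> [-65, 7]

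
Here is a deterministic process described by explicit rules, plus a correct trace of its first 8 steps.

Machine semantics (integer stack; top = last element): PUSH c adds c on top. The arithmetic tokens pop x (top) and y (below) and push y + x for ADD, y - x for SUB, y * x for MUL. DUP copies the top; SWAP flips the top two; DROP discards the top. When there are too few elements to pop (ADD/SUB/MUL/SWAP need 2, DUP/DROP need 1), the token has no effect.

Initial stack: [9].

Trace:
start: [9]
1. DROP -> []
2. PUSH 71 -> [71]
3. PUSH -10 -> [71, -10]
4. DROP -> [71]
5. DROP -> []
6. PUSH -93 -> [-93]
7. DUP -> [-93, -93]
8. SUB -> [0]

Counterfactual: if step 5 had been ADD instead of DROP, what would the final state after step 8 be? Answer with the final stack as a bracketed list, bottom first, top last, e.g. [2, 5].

(re-executing from step 5 with the substitution; state before step 5: [71])
5. ADD -> [71]
6. PUSH -93 -> [71, -93]
7. DUP -> [71, -93, -93]
8. SUB -> [71, 0]

[71, 0]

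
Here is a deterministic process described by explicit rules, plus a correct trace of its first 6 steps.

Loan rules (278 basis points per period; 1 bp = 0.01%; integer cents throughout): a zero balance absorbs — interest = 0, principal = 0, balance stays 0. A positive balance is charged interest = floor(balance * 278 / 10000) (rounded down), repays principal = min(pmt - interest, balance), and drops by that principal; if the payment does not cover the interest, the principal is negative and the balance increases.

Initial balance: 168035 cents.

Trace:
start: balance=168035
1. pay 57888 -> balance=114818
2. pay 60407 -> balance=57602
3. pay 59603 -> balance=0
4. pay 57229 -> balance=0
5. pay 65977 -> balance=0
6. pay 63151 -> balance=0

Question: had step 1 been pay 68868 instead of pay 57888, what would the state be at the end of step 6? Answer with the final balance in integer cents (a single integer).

(re-executing from step 1 with the substitution; state before step 1: balance=168035)
1. pay 68868 -> balance=103838
2. pay 60407 -> balance=46317
3. pay 59603 -> balance=0
4. pay 57229 -> balance=0
5. pay 65977 -> balance=0
6. pay 63151 -> balance=0

0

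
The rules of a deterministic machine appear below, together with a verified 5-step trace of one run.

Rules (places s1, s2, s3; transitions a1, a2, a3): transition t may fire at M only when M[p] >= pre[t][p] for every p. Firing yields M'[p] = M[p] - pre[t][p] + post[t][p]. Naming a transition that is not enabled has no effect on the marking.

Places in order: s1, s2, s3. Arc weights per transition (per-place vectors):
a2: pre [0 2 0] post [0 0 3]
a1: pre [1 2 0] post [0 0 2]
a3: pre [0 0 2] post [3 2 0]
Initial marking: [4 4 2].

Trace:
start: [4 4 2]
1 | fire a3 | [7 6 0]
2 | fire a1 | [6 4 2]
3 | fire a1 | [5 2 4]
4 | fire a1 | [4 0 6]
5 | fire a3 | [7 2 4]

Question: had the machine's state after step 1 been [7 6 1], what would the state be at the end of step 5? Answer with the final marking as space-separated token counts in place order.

state after step 1 := [7 6 1]
2 | fire a1 | [6 4 3]
3 | fire a1 | [5 2 5]
4 | fire a1 | [4 0 7]
5 | fire a3 | [7 2 5]

7 2 5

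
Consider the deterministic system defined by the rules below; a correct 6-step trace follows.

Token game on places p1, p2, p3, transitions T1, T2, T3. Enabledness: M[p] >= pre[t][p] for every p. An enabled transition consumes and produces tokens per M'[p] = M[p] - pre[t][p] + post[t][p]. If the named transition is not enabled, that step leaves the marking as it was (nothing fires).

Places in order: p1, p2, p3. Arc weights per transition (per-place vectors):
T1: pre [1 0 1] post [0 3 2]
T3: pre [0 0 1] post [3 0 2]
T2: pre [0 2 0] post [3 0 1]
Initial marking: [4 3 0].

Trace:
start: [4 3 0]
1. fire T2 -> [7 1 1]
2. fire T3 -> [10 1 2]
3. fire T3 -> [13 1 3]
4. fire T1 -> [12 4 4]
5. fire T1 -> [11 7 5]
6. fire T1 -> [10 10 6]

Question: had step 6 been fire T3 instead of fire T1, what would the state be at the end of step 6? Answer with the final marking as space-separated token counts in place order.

14 7 6

(re-executing from step 6 with the substitution; state before step 6: [11 7 5])
6. fire T3 -> [14 7 6]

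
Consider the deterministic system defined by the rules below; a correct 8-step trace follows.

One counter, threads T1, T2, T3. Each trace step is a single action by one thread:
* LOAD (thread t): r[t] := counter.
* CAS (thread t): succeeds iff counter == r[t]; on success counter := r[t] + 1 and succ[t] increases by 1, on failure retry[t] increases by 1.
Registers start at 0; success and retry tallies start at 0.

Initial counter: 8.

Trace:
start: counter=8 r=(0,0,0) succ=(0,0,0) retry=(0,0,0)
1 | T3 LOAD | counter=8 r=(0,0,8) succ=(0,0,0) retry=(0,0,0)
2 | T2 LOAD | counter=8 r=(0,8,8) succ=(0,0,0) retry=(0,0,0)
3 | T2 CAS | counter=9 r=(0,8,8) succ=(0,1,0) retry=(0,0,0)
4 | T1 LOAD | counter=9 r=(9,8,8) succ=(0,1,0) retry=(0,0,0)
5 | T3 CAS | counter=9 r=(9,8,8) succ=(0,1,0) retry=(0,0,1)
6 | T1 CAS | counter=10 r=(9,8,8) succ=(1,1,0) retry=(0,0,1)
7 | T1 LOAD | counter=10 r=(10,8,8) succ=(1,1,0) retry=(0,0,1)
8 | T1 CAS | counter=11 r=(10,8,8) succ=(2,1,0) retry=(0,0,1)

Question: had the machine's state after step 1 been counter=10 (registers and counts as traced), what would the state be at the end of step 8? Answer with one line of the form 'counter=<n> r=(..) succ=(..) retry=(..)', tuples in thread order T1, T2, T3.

counter=13 r=(12,10,8) succ=(2,1,0) retry=(0,0,1)

state after step 1 := counter=10 r=(0,0,8) succ=(0,0,0) retry=(0,0,0)
2 | T2 LOAD | counter=10 r=(0,10,8) succ=(0,0,0) retry=(0,0,0)
3 | T2 CAS | counter=11 r=(0,10,8) succ=(0,1,0) retry=(0,0,0)
4 | T1 LOAD | counter=11 r=(11,10,8) succ=(0,1,0) retry=(0,0,0)
5 | T3 CAS | counter=11 r=(11,10,8) succ=(0,1,0) retry=(0,0,1)
6 | T1 CAS | counter=12 r=(11,10,8) succ=(1,1,0) retry=(0,0,1)
7 | T1 LOAD | counter=12 r=(12,10,8) succ=(1,1,0) retry=(0,0,1)
8 | T1 CAS | counter=13 r=(12,10,8) succ=(2,1,0) retry=(0,0,1)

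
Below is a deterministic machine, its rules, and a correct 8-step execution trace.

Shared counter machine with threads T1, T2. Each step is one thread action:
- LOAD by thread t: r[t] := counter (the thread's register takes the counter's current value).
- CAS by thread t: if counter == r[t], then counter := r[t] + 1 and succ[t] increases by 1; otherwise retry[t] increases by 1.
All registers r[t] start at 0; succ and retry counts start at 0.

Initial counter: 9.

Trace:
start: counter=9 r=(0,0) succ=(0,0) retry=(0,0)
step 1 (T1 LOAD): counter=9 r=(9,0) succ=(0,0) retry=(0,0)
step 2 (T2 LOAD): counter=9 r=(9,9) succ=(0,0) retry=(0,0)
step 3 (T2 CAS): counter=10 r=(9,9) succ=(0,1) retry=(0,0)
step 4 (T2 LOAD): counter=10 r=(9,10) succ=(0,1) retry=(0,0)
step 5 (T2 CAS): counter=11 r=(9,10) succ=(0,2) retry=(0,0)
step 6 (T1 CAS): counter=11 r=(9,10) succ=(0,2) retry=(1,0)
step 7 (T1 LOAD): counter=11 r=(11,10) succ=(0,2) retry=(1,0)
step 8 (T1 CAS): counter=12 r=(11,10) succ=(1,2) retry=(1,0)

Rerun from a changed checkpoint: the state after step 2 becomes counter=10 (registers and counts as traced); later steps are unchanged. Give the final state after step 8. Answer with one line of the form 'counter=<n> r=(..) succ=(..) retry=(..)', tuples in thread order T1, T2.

counter=12 r=(11,10) succ=(1,1) retry=(1,1)

state after step 2 := counter=10 r=(9,9) succ=(0,0) retry=(0,0)
step 3 (T2 CAS): counter=10 r=(9,9) succ=(0,0) retry=(0,1)
step 4 (T2 LOAD): counter=10 r=(9,10) succ=(0,0) retry=(0,1)
step 5 (T2 CAS): counter=11 r=(9,10) succ=(0,1) retry=(0,1)
step 6 (T1 CAS): counter=11 r=(9,10) succ=(0,1) retry=(1,1)
step 7 (T1 LOAD): counter=11 r=(11,10) succ=(0,1) retry=(1,1)
step 8 (T1 CAS): counter=12 r=(11,10) succ=(1,1) retry=(1,1)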